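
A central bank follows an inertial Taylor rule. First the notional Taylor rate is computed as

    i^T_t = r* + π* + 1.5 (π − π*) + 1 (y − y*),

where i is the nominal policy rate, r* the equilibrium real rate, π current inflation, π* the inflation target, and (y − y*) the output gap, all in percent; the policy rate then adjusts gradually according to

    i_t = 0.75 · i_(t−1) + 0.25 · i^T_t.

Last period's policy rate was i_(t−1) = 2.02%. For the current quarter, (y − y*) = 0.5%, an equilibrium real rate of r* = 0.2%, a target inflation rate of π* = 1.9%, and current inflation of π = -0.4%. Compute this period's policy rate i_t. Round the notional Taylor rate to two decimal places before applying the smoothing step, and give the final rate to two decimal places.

i^T_t = 0.2 + 1.9 + 1.5 × (-0.4 − 1.9) + 1 × 0.5
   = 0.2 + 1.9 − 3.45 + 0.5 = -0.85
i_t = 0.75 × 2.02 + 0.25 × (-0.85) = 1.515 − 0.2125 = 1.30

1.30%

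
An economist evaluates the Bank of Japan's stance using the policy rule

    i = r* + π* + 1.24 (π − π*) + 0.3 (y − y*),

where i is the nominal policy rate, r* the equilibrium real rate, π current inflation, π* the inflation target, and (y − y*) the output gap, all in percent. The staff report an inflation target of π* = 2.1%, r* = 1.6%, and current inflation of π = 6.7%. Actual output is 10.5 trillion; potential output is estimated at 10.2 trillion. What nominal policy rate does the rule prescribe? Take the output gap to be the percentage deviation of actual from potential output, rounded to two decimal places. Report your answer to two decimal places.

Output gap = 100 × (10.5 − 10.2) / 10.2 = 2.94%.
i = 1.60 + 2.10 + 1.24 × (6.70 − 2.10) + 0.3 × 2.94
   = 1.60 + 2.1 + 5.704 + 0.882 = 10.29

10.29%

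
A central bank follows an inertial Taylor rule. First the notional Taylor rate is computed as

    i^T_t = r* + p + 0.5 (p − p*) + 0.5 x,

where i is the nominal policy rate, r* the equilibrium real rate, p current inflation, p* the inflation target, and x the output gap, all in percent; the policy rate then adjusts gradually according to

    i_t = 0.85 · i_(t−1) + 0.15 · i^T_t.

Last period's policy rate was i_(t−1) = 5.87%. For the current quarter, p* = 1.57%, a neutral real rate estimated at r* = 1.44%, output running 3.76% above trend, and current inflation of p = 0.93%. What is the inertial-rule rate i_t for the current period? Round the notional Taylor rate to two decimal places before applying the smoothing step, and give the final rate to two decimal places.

5.58%

Output 3.76% above potential → x = 3.76.
i^T_t = 1.44 + 0.93 + 0.5 × (0.93 − 1.57) + 0.5 × 3.76
   = 1.44 + 0.93 − 0.32 + 1.88 = 3.93
i_t = 0.85 × 5.87 + 0.15 × 3.93 = 4.9895 + 0.5895 = 5.58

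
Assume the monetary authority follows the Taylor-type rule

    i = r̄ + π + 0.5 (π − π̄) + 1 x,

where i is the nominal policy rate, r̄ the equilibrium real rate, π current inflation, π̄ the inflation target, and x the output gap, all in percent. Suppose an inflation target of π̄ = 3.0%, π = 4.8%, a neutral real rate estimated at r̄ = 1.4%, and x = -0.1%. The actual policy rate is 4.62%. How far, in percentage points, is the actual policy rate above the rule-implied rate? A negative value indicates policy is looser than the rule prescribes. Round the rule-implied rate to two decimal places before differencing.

-2.38 pp

i = 1.4 + 4.8 + 0.5 × (4.8 − 3.0) + 1 × (-0.1)
   = 1.4 + 4.8 + 0.9 − 0.1 = 7.00
Deviation = 4.62 − 7.00 = -2.38 pp.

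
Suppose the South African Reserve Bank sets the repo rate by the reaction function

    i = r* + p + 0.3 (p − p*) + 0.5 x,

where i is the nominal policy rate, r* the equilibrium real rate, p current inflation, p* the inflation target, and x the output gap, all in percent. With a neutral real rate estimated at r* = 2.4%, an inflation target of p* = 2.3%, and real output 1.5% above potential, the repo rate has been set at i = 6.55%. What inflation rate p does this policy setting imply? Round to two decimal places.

3.15%

Output 1.5% above potential → x = 1.5.
Collecting p: i = r* + (1 + 0.3) p − 0.3 p* + 0.5 x
1.3 p = 6.55 − 2.4 + 0.3 × 2.3 − 0.5 × 1.5 = 4.09
p = 4.09 / 1.3 = 3.15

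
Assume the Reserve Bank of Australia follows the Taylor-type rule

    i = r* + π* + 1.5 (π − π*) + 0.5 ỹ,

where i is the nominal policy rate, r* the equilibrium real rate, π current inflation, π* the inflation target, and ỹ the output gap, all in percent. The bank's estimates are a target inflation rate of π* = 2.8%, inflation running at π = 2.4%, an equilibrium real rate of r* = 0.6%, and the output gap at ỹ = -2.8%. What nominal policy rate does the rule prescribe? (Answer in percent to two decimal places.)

1.40%

i = 0.6 + 2.8 + 1.5 × (2.4 − 2.8) + 0.5 × (-2.8)
   = 0.6 + 2.8 − 0.6 − 1.4 = 1.40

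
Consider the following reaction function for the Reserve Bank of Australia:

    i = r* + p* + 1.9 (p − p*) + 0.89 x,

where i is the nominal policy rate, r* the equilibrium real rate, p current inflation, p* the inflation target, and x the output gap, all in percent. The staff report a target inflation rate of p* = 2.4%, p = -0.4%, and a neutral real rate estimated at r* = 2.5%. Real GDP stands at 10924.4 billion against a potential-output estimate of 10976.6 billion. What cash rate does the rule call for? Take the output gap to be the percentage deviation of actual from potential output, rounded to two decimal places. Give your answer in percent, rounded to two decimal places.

Output gap = 100 × (10924.4 − 10976.6) / 10976.6 = -0.48%.
i = 2.50 + 2.40 + 1.9 × (-0.40 − 2.40) + 0.89 × (-0.48)
   = 2.50 + 2.4 − 5.32 − 0.4272 = -0.85

-0.85%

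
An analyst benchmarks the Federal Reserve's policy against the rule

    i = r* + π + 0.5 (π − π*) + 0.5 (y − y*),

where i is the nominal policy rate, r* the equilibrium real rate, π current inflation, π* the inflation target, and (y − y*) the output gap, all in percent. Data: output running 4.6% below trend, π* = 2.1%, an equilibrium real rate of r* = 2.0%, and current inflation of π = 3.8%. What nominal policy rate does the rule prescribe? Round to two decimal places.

4.35%

Output 4.6% below potential → (y − y*) = -4.6.
i = 2.0 + 3.8 + 0.5 × (3.8 − 2.1) + 0.5 × (-4.6)
   = 2.0 + 3.8 + 0.85 − 2.3 = 4.35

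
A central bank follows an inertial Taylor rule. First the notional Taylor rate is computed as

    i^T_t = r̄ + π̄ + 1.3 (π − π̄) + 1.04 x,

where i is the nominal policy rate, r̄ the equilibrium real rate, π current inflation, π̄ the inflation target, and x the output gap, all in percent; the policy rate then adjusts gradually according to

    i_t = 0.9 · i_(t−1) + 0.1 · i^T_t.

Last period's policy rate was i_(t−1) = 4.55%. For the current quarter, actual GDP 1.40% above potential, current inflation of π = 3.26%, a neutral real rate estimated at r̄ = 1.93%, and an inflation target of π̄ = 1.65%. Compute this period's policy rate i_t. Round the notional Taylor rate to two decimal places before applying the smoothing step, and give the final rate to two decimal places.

4.81%

Output 1.40% above potential → x = 1.40.
i^T_t = 1.93 + 1.65 + 1.3 × (3.26 − 1.65) + 1.04 × 1.40
   = 1.93 + 1.65 + 2.093 + 1.456 = 7.13
i_t = 0.9 × 4.55 + 0.1 × 7.13 = 4.095 + 0.713 = 4.81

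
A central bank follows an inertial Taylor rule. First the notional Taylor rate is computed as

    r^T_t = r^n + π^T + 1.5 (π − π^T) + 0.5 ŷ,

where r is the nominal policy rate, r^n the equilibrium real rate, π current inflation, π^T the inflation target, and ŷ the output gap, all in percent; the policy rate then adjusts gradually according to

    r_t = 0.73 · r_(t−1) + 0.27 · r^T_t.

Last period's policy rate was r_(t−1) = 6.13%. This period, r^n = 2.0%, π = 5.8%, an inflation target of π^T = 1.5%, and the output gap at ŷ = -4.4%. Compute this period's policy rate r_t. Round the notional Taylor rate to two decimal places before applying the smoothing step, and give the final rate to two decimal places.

6.57%

r^T_t = 2.0 + 1.5 + 1.5 × (5.8 − 1.5) + 0.5 × (-4.4)
   = 2.0 + 1.5 + 6.45 − 2.2 = 7.75
r_t = 0.73 × 6.13 + 0.27 × 7.75 = 4.4749 + 2.0925 = 6.57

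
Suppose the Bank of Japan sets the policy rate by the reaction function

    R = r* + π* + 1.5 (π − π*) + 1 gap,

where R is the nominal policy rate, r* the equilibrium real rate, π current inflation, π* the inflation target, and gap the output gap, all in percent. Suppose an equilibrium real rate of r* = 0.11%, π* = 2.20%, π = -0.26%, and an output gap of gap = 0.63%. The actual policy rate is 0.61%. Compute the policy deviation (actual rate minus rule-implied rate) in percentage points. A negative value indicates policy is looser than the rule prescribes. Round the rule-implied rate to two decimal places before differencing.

R = 0.11 + 2.20 + 1.5 × (-0.26 − 2.20) + 1 × 0.63
   = 0.11 + 2.2 − 3.69 + 0.63 = -0.75
Deviation = 0.61 − (-0.75) = 1.36 pp.

1.36 pp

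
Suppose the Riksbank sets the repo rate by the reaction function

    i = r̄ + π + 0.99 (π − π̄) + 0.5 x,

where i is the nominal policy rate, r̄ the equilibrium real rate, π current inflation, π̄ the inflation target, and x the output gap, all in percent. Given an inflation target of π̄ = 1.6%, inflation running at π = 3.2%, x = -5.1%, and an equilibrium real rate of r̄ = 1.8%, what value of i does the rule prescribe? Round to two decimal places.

i = 1.8 + 3.2 + 0.99 × (3.2 − 1.6) + 0.5 × (-5.1)
   = 1.8 + 3.2 + 1.584 − 2.55 = 4.03

4.03%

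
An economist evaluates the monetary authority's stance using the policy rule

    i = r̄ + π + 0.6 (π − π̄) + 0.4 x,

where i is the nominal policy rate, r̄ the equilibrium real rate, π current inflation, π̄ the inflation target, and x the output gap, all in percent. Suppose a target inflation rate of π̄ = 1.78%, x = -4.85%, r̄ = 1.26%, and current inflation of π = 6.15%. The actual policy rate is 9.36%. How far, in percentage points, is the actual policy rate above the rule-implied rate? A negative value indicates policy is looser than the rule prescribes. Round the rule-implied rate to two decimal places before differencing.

i = 1.26 + 6.15 + 0.6 × (6.15 − 1.78) + 0.4 × (-4.85)
   = 1.26 + 6.15 + 2.622 − 1.94 = 8.09
Deviation = 9.36 − 8.09 = 1.27 pp.

1.27 pp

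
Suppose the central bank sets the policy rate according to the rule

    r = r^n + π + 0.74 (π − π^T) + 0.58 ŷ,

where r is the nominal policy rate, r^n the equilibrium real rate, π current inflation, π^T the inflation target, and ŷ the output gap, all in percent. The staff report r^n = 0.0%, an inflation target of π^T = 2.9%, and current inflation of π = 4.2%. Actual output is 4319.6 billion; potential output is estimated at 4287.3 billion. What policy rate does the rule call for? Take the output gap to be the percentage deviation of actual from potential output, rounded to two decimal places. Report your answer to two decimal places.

5.60%

Output gap = 100 × (4319.6 − 4287.3) / 4287.3 = 0.75%.
r = 0.00 + 4.20 + 0.74 × (4.20 − 2.90) + 0.58 × 0.75
   = 0.00 + 4.2 + 0.962 + 0.435 = 5.60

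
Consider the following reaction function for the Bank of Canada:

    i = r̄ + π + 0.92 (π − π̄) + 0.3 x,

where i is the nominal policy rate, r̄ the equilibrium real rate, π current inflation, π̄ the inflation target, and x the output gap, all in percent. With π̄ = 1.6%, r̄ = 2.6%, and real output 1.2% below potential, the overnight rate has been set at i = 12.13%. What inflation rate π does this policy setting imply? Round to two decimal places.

Output 1.2% below potential → x = -1.2.
Collecting π: i = r̄ + (1 + 0.92) π − 0.92 π̄ + 0.3 x
1.92 π = 12.13 − 2.6 + 0.92 × 1.6 − 0.3 × (-1.2) = 11.362
π = 11.362 / 1.92 = 5.92

5.92%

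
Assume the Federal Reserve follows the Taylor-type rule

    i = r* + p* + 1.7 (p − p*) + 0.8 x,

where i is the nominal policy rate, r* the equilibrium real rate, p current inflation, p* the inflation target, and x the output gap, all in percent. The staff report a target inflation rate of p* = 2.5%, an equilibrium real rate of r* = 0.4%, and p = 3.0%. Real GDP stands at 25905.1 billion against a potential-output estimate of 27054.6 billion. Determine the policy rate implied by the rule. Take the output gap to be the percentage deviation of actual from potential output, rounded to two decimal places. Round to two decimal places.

Output gap = 100 × (25905.1 − 27054.6) / 27054.6 = -4.25%.
i = 0.40 + 2.50 + 1.7 × (3.00 − 2.50) + 0.8 × (-4.25)
   = 0.40 + 2.5 + 0.85 − 3.4 = 0.35

0.35%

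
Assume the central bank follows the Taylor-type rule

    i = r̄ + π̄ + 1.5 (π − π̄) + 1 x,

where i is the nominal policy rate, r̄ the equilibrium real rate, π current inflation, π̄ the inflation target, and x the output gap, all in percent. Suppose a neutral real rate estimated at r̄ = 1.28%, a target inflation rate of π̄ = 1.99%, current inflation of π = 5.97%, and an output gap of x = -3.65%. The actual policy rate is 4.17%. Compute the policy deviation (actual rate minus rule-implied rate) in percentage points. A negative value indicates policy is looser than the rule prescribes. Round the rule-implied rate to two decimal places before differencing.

-1.42 pp

i = 1.28 + 1.99 + 1.5 × (5.97 − 1.99) + 1 × (-3.65)
   = 1.28 + 1.99 + 5.97 − 3.65 = 5.59
Deviation = 4.17 − 5.59 = -1.42 pp.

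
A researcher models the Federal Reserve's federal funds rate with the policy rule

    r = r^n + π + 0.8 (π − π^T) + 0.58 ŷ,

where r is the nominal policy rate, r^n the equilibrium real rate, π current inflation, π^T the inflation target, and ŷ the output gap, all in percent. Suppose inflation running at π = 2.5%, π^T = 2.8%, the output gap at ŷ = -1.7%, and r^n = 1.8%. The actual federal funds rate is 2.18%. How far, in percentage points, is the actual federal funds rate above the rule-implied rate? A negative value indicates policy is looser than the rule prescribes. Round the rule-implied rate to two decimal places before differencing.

r = 1.8 + 2.5 + 0.8 × (2.5 − 2.8) + 0.58 × (-1.7)
   = 1.8 + 2.5 − 0.24 − 0.986 = 3.07
Deviation = 2.18 − 3.07 = -0.89 pp.

-0.89 pp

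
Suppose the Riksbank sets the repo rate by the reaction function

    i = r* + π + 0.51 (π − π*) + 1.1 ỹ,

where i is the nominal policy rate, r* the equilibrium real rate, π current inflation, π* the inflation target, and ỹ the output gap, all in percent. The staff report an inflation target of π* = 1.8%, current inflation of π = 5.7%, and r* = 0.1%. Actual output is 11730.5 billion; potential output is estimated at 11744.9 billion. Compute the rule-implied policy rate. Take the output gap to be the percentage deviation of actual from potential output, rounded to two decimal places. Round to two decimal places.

7.66%

Output gap = 100 × (11730.5 − 11744.9) / 11744.9 = -0.12%.
i = 0.10 + 5.70 + 0.51 × (5.70 − 1.80) + 1.1 × (-0.12)
   = 0.10 + 5.7 + 1.989 − 0.132 = 7.66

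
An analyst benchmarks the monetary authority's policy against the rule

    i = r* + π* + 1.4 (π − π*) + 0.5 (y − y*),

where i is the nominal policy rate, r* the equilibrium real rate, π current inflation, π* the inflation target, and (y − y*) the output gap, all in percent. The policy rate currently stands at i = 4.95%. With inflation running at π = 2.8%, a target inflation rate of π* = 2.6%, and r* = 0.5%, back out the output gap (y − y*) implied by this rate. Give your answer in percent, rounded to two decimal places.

0.5 (y − y*) = 4.95 − 0.5 − 2.6 − 1.4 × (2.8 − 2.6) = 1.57
(y − y*) = 1.57 / 0.5 = 3.14

3.14%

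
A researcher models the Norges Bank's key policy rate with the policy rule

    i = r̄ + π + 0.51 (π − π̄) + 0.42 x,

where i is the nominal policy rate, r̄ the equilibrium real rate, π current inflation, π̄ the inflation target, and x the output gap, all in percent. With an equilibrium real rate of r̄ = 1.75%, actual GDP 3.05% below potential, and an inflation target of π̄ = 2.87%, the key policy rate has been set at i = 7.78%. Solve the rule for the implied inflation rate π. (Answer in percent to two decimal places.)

5.81%

Output 3.05% below potential → x = -3.05.
Collecting π: i = r̄ + (1 + 0.51) π − 0.51 π̄ + 0.42 x
1.51 π = 7.78 − 1.75 + 0.51 × 2.87 − 0.42 × (-3.05) = 8.7747
π = 8.7747 / 1.51 = 5.81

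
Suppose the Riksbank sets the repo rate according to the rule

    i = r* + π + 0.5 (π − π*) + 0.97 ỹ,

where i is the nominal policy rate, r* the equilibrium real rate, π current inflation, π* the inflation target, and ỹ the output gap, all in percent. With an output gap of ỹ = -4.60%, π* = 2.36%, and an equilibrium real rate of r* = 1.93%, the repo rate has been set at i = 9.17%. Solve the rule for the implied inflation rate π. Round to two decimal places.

Collecting π: i = r* + (1 + 0.5) π − 0.5 π* + 0.97 ỹ
1.5 π = 9.17 − 1.93 + 0.5 × 2.36 − 0.97 × (-4.60) = 12.882
π = 12.882 / 1.5 = 8.59

8.59%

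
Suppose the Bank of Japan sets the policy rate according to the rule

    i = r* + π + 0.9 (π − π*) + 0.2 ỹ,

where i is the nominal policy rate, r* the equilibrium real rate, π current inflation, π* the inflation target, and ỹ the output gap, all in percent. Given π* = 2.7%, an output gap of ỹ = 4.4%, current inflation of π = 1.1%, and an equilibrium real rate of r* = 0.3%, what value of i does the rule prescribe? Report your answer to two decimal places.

i = 0.3 + 1.1 + 0.9 × (1.1 − 2.7) + 0.2 × 4.4
   = 0.3 + 1.1 − 1.44 + 0.88 = 0.84

0.84%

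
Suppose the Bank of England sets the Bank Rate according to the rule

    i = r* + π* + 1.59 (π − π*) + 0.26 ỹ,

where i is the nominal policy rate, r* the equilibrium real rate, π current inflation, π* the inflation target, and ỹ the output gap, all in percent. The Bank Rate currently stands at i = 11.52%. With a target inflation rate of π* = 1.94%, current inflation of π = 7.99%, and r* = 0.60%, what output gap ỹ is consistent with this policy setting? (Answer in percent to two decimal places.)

-2.46%

0.26 ỹ = 11.52 − 0.60 − 1.94 − 1.59 × (7.99 − 1.94) = -0.6395
ỹ = -0.6395 / 0.26 = -2.46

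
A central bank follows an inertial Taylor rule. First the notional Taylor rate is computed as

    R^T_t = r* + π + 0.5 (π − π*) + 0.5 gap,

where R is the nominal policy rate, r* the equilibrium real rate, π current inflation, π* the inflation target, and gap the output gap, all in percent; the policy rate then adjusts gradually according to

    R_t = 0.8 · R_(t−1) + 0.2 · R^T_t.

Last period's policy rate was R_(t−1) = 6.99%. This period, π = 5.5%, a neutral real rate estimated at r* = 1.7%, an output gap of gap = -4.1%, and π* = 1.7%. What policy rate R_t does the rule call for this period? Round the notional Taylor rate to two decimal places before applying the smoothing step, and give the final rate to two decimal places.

R^T_t = 1.7 + 5.5 + 0.5 × (5.5 − 1.7) + 0.5 × (-4.1)
   = 1.7 + 5.5 + 1.9 − 2.05 = 7.05
R_t = 0.8 × 6.99 + 0.2 × 7.05 = 5.592 + 1.41 = 7.00

7.00%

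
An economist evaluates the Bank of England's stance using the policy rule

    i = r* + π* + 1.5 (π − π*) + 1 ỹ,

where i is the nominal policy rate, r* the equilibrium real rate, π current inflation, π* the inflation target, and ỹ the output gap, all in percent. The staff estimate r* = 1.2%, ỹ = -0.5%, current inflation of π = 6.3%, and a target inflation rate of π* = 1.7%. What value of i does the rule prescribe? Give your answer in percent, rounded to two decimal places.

i = 1.2 + 1.7 + 1.5 × (6.3 − 1.7) + 1 × (-0.5)
   = 1.2 + 1.7 + 6.9 − 0.5 = 9.30

9.30%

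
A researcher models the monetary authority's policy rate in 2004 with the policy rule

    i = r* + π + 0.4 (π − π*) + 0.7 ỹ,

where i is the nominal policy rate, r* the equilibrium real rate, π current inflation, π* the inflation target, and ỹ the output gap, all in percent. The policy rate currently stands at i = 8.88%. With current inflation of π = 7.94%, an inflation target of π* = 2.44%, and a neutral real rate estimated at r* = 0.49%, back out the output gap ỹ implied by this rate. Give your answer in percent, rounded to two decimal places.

0.7 ỹ = 8.88 − 0.49 − 7.94 − 0.4 × (7.94 − 2.44) = -1.75
ỹ = -1.75 / 0.7 = -2.50

-2.50%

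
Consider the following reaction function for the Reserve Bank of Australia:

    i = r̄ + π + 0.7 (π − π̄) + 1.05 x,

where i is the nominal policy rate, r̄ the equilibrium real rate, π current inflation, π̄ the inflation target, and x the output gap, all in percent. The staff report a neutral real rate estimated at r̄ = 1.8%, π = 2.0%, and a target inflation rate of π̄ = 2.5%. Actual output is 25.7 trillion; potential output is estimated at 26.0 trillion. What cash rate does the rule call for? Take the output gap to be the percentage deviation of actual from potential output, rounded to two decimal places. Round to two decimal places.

2.24%

Output gap = 100 × (25.7 − 26.0) / 26.0 = -1.15%.
i = 1.80 + 2.00 + 0.7 × (2.00 − 2.50) + 1.05 × (-1.15)
   = 1.80 + 2 − 0.35 − 1.2075 = 2.24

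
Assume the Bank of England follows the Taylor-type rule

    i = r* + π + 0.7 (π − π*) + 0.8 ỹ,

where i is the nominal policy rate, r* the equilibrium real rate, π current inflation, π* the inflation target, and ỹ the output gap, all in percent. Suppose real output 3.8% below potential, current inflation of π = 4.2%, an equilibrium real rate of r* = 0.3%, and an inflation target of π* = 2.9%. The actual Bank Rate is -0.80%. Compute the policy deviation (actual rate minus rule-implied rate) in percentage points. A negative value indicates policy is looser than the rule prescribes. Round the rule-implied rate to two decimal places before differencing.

-3.17 pp

Output 3.8% below potential → ỹ = -3.8.
i = 0.3 + 4.2 + 0.7 × (4.2 − 2.9) + 0.8 × (-3.8)
   = 0.3 + 4.2 + 0.91 − 3.04 = 2.37
Deviation = -0.80 − 2.37 = -3.17 pp.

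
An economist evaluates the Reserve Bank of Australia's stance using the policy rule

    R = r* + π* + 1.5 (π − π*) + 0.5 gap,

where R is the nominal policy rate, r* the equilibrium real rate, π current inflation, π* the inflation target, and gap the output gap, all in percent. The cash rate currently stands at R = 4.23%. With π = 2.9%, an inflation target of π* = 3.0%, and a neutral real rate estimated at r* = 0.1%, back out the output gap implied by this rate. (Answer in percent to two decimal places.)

0.5 gap = 4.23 − 0.1 − 3.0 − 1.5 × (2.9 − 3.0) = 1.28
gap = 1.28 / 0.5 = 2.56

2.56%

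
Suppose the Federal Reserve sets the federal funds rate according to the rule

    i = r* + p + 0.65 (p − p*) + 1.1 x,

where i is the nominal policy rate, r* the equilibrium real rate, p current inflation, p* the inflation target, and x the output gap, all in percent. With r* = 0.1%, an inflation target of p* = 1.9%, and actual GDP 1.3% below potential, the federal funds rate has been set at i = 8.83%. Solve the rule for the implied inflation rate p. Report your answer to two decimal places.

Output 1.3% below potential → x = -1.3.
Collecting p: i = r* + (1 + 0.65) p − 0.65 p* + 1.1 x
1.65 p = 8.83 − 0.1 + 0.65 × 1.9 − 1.1 × (-1.3) = 11.395
p = 11.395 / 1.65 = 6.91

6.91%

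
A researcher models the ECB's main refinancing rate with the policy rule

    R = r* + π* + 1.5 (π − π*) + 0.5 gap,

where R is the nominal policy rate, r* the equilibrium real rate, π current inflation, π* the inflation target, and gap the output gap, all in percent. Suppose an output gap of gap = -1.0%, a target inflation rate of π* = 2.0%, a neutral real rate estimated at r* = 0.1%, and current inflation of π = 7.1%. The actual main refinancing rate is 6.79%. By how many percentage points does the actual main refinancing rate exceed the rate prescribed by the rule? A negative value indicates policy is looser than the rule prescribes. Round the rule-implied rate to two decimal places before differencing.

R = 0.1 + 2.0 + 1.5 × (7.1 − 2.0) + 0.5 × (-1.0)
   = 0.1 + 2 + 7.65 − 0.5 = 9.25
Deviation = 6.79 − 9.25 = -2.46 pp.

-2.46 pp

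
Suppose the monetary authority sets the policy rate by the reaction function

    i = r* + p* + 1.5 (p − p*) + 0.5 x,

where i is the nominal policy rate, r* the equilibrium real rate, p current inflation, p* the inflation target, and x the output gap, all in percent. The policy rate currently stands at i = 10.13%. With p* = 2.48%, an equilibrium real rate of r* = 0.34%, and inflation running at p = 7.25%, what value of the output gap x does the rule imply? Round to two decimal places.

0.31%

0.5 x = 10.13 − 0.34 − 2.48 − 1.5 × (7.25 − 2.48) = 0.155
x = 0.155 / 0.5 = 0.31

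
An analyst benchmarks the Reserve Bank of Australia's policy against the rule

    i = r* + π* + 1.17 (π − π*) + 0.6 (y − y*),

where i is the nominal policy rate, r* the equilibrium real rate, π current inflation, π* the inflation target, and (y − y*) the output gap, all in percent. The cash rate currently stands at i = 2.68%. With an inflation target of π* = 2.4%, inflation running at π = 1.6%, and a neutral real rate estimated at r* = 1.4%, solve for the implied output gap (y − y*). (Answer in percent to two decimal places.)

-0.31%

0.6 (y − y*) = 2.68 − 1.4 − 2.4 − 1.17 × (1.6 − 2.4) = -0.184
(y − y*) = -0.184 / 0.6 = -0.31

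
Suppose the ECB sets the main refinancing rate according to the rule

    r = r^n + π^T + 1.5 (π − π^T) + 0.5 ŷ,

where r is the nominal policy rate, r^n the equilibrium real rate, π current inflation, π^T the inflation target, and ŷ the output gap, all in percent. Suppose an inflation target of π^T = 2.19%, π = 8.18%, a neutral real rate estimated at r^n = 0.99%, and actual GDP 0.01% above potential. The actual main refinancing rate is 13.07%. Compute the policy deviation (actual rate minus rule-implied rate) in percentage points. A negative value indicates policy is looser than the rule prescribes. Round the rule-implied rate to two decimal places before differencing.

0.90 pp

Output 0.01% above potential → ŷ = 0.01.
r = 0.99 + 2.19 + 1.5 × (8.18 − 2.19) + 0.5 × 0.01
   = 0.99 + 2.19 + 8.985 + 0.005 = 12.17
Deviation = 13.07 − 12.17 = 0.90 pp.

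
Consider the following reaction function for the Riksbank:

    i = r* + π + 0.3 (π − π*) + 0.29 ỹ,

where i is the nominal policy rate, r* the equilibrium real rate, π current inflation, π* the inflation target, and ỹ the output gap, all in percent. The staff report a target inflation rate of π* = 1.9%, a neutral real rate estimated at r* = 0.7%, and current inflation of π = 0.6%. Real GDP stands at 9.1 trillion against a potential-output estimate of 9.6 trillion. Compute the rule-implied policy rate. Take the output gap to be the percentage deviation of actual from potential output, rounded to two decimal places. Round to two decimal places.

-0.60%

Output gap = 100 × (9.1 − 9.6) / 9.6 = -5.21%.
i = 0.70 + 0.60 + 0.3 × (0.60 − 1.90) + 0.29 × (-5.21)
   = 0.70 + 0.6 − 0.39 − 1.5109 = -0.60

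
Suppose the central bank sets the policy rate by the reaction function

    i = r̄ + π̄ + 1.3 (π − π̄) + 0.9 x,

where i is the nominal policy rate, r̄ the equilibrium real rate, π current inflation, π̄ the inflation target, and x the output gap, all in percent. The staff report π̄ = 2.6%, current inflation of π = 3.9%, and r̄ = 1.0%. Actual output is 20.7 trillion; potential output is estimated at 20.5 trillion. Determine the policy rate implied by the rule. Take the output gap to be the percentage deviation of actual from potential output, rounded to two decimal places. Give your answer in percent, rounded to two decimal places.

6.17%

Output gap = 100 × (20.7 − 20.5) / 20.5 = 0.98%.
i = 1.00 + 2.60 + 1.3 × (3.90 − 2.60) + 0.9 × 0.98
   = 1.00 + 2.6 + 1.69 + 0.882 = 6.17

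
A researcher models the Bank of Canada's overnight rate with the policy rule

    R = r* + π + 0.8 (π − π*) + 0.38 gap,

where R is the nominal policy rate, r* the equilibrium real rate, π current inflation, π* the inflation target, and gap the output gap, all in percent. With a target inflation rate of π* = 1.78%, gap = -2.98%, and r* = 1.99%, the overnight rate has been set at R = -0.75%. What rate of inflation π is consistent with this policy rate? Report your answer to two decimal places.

Collecting π: R = r* + (1 + 0.8) π − 0.8 π* + 0.38 gap
1.8 π = -0.75 − 1.99 + 0.8 × 1.78 − 0.38 × (-2.98) = -0.1836
π = -0.1836 / 1.8 = -0.10

-0.10%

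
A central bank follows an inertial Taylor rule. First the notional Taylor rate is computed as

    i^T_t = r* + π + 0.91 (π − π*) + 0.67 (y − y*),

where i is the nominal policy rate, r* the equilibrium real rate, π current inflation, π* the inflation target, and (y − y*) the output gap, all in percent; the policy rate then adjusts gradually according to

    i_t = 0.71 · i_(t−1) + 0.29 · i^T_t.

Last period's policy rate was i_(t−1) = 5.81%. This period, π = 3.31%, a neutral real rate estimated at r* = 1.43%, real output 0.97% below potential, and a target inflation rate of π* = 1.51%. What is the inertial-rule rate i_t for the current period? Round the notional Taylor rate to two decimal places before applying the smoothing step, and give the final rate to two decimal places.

5.79%

Output 0.97% below potential → (y − y*) = -0.97.
i^T_t = 1.43 + 3.31 + 0.91 × (3.31 − 1.51) + 0.67 × (-0.97)
   = 1.43 + 3.31 + 1.638 − 0.6499 = 5.73
i_t = 0.71 × 5.81 + 0.29 × 5.73 = 4.1251 + 1.6617 = 5.79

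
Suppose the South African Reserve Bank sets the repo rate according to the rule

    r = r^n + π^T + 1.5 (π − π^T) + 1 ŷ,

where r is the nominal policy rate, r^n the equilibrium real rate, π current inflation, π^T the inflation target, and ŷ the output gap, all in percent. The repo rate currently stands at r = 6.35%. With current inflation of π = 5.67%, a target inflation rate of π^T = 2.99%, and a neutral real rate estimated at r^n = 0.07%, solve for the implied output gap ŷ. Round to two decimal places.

-0.73%

1 ŷ = 6.35 − 0.07 − 2.99 − 1.5 × (5.67 − 2.99) = -0.73
ŷ = -0.73 / 1 = -0.73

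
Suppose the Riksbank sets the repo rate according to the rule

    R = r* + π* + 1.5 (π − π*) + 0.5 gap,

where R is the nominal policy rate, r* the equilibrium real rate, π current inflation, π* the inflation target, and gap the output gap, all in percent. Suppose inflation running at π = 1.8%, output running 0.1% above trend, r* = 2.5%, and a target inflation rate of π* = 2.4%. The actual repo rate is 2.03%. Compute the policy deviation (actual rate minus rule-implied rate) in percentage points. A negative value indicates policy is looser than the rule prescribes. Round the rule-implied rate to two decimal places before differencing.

Output 0.1% above potential → gap = 0.1.
R = 2.5 + 2.4 + 1.5 × (1.8 − 2.4) + 0.5 × 0.1
   = 2.5 + 2.4 − 0.9 + 0.05 = 4.05
Deviation = 2.03 − 4.05 = -2.02 pp.

-2.02 pp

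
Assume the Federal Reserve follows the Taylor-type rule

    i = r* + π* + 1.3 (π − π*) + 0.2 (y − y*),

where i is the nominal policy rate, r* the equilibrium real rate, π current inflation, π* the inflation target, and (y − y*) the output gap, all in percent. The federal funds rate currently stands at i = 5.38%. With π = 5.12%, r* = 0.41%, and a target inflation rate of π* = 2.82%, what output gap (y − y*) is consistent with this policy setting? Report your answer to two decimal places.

-4.20%

0.2 (y − y*) = 5.38 − 0.41 − 2.82 − 1.3 × (5.12 − 2.82) = -0.84
(y − y*) = -0.84 / 0.2 = -4.20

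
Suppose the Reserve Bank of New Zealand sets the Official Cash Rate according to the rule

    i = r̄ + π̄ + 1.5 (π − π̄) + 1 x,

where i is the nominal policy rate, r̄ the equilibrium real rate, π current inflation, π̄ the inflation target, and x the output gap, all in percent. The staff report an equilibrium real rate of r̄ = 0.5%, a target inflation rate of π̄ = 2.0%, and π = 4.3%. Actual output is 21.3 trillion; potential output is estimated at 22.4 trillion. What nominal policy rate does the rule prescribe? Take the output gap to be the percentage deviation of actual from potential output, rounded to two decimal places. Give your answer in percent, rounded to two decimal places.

1.04%

Output gap = 100 × (21.3 − 22.4) / 22.4 = -4.91%.
i = 0.50 + 2.00 + 1.5 × (4.30 − 2.00) + 1 × (-4.91)
   = 0.50 + 2 + 3.45 − 4.91 = 1.04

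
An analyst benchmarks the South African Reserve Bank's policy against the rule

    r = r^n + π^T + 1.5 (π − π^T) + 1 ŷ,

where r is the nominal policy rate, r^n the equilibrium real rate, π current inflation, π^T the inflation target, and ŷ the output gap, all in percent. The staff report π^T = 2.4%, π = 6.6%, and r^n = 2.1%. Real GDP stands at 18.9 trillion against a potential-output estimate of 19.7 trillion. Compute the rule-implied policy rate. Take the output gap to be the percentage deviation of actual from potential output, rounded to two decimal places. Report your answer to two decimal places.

6.74%

Output gap = 100 × (18.9 − 19.7) / 19.7 = -4.06%.
r = 2.10 + 2.40 + 1.5 × (6.60 − 2.40) + 1 × (-4.06)
   = 2.10 + 2.4 + 6.3 − 4.06 = 6.74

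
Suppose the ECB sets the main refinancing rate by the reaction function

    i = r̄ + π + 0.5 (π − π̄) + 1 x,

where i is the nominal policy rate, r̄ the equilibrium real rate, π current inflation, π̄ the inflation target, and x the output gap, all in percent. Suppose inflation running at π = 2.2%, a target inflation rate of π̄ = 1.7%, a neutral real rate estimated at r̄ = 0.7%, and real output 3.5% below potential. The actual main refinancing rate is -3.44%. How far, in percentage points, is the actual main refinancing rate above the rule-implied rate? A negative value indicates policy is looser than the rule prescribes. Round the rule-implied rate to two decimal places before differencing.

-3.09 pp

Output 3.5% below potential → x = -3.5.
i = 0.7 + 2.2 + 0.5 × (2.2 − 1.7) + 1 × (-3.5)
   = 0.7 + 2.2 + 0.25 − 3.5 = -0.35
Deviation = -3.44 − (-0.35) = -3.09 pp.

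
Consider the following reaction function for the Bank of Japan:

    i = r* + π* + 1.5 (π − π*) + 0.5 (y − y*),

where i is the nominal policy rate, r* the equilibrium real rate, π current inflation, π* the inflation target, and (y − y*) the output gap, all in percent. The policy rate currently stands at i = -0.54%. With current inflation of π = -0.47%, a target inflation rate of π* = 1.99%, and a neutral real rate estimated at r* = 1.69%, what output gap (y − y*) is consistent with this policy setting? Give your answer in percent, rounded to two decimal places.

-1.06%

0.5 (y − y*) = -0.54 − 1.69 − 1.99 − 1.5 × ((-0.47) − 1.99) = -0.53
(y − y*) = -0.53 / 0.5 = -1.06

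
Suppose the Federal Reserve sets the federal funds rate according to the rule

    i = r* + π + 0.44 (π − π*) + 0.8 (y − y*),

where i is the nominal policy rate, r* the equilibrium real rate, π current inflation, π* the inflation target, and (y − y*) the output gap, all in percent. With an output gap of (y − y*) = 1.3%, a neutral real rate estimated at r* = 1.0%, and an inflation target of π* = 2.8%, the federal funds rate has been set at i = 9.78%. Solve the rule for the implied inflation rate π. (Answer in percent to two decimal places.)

6.23%

Collecting π: i = r* + (1 + 0.44) π − 0.44 π* + 0.8 (y − y*)
1.44 π = 9.78 − 1.0 + 0.44 × 2.8 − 0.8 × 1.3 = 8.972
π = 8.972 / 1.44 = 6.23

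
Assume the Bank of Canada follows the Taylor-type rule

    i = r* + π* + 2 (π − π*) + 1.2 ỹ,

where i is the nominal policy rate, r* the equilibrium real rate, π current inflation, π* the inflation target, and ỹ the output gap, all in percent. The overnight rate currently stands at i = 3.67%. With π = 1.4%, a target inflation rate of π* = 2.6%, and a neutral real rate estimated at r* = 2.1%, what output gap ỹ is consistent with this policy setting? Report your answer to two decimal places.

1.2 ỹ = 3.67 − 2.1 − 2.6 − 2 × (1.4 − 2.6) = 1.37
ỹ = 1.37 / 1.2 = 1.14

1.14%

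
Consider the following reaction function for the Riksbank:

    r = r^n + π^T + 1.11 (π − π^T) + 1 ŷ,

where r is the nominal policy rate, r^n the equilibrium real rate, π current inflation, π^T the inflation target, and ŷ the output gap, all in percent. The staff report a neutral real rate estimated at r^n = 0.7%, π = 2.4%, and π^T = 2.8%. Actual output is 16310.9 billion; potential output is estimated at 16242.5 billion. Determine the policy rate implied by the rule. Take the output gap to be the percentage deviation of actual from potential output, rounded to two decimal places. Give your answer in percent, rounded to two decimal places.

Output gap = 100 × (16310.9 − 16242.5) / 16242.5 = 0.42%.
r = 0.70 + 2.80 + 1.11 × (2.40 − 2.80) + 1 × 0.42
   = 0.70 + 2.8 − 0.444 + 0.42 = 3.48

3.48%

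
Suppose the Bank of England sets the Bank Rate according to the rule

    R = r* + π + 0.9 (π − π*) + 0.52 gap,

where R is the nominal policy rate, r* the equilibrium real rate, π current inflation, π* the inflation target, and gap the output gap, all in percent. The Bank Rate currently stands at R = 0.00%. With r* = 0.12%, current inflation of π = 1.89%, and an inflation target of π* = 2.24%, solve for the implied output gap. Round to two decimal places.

-3.26%

0.52 gap = 0.00 − 0.12 − 1.89 − 0.9 × (1.89 − 2.24) = -1.695
gap = -1.695 / 0.52 = -3.26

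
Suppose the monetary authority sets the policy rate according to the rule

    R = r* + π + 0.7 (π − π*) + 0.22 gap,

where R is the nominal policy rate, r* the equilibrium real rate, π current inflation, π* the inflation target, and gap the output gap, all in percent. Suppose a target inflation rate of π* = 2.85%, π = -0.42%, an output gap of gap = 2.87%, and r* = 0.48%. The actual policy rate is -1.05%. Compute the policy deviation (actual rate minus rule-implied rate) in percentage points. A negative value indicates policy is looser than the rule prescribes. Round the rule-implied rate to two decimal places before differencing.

0.55 pp

R = 0.48 + (-0.42) + 0.7 × (-0.42 − 2.85) + 0.22 × 2.87
   = 0.48 − 0.42 − 2.289 + 0.6314 = -1.60
Deviation = -1.05 − (-1.60) = 0.55 pp.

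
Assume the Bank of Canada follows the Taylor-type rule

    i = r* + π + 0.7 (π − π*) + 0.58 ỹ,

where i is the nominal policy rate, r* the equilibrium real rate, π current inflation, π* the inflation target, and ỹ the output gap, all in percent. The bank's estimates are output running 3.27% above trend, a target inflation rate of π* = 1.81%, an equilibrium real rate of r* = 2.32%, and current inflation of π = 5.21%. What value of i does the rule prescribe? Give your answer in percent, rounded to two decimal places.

Output 3.27% above potential → ỹ = 3.27.
i = 2.32 + 5.21 + 0.7 × (5.21 − 1.81) + 0.58 × 3.27
   = 2.32 + 5.21 + 2.38 + 1.8966 = 11.81

11.81%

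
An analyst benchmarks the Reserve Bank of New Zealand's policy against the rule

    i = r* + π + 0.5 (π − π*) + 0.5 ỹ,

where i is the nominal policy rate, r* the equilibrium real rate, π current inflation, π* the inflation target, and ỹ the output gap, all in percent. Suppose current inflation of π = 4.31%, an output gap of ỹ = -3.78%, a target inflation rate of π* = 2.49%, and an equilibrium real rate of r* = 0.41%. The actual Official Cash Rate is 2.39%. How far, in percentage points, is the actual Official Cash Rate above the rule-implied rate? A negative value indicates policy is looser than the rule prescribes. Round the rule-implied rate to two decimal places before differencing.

-1.35 pp

i = 0.41 + 4.31 + 0.5 × (4.31 − 2.49) + 0.5 × (-3.78)
   = 0.41 + 4.31 + 0.91 − 1.89 = 3.74
Deviation = 2.39 − 3.74 = -1.35 pp.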